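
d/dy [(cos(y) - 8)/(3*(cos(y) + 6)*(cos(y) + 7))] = (cos(y)^2 - 16*cos(y) - 146)*sin(y)/(3*(cos(y) + 6)^2*(cos(y) + 7)^2)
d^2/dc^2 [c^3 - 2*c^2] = 6*c - 4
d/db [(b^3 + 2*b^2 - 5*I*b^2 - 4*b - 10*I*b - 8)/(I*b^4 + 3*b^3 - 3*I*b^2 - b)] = (I*b^3 + b^2*(7 + 4*I) + 24*b - 8*I)/(b^2*(b^3 - 3*I*b^2 - 3*b + I))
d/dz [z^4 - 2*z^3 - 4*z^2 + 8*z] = 4*z^3 - 6*z^2 - 8*z + 8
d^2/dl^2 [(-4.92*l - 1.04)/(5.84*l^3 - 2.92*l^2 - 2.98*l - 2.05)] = (-1006.797312*l^5 + 77.7607680000001*l^4 + 28.6113280000002*l^3 - 651.435648*l^2 + 47.703456*l + 54.092208)/(199.176704*l^9 - 298.765056*l^8 - 155.521536*l^7 + 70.257536*l^6 + 289.108032*l^5 + 83.829696*l^4 - 59.865472*l^3 - 91.42836*l^2 - 37.57035*l - 8.615125)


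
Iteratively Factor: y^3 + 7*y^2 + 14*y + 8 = (y + 2)*(y^2 + 5*y + 4) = (y + 1)*(y + 2)*(y + 4)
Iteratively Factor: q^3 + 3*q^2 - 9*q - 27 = (q + 3)*(q^2 - 9) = (q + 3)^2*(q - 3)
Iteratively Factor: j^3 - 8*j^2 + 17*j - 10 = (j - 2)*(j^2 - 6*j + 5) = (j - 2)*(j - 1)*(j - 5)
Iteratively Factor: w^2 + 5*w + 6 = (w + 3)*(w + 2)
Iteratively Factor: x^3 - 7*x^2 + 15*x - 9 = (x - 3)*(x^2 - 4*x + 3) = (x - 3)*(x - 1)*(x - 3)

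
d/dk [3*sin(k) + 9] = 3*cos(k)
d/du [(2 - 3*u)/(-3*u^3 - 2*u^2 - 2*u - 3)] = (-18*u^3 + 12*u^2 + 8*u + 13)/(9*u^6 + 12*u^5 + 16*u^4 + 26*u^3 + 16*u^2 + 12*u + 9)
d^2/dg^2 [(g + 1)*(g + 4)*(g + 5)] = 6*g + 20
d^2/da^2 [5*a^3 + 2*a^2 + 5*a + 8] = 30*a + 4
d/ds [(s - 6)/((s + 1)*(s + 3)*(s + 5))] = (-2*s^3 + 9*s^2 + 108*s + 153)/(s^6 + 18*s^5 + 127*s^4 + 444*s^3 + 799*s^2 + 690*s + 225)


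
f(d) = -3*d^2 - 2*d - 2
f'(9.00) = -56.00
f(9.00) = -263.00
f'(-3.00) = 16.00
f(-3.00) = -23.00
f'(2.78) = -18.68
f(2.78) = -30.75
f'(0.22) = -3.32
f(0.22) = -2.59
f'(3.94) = -25.64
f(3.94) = -56.45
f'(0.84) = -7.04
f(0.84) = -5.80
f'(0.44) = -4.64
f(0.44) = -3.46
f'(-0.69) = 2.14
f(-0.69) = -2.05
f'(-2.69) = 14.14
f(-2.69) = -18.33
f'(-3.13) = 16.78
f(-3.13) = -25.13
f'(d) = -6*d - 2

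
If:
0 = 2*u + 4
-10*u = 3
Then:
No Solution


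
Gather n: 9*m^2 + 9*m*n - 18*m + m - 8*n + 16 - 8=9*m^2 - 17*m + n*(9*m - 8) + 8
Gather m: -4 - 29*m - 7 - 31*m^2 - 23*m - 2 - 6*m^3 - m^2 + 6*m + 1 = -6*m^3 - 32*m^2 - 46*m - 12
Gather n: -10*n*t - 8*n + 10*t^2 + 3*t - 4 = n*(-10*t - 8) + 10*t^2 + 3*t - 4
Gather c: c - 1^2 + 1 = c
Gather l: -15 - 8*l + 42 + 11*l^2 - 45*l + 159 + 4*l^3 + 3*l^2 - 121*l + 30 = 4*l^3 + 14*l^2 - 174*l + 216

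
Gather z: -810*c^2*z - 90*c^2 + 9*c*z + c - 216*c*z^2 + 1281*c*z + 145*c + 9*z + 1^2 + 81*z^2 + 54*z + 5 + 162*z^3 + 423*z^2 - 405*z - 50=-90*c^2 + 146*c + 162*z^3 + z^2*(504 - 216*c) + z*(-810*c^2 + 1290*c - 342) - 44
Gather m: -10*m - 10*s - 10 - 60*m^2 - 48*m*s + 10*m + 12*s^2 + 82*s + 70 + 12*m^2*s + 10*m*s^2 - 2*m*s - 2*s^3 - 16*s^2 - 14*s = m^2*(12*s - 60) + m*(10*s^2 - 50*s) - 2*s^3 - 4*s^2 + 58*s + 60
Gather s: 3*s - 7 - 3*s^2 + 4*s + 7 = -3*s^2 + 7*s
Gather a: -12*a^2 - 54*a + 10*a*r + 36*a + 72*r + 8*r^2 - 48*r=-12*a^2 + a*(10*r - 18) + 8*r^2 + 24*r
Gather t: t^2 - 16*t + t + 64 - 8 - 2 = t^2 - 15*t + 54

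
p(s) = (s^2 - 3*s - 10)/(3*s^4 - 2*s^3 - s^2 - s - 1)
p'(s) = (2*s - 3)/(3*s^4 - 2*s^3 - s^2 - s - 1) + (s^2 - 3*s - 10)*(-12*s^3 + 6*s^2 + 2*s + 1)/(3*s^4 - 2*s^3 - s^2 - s - 1)^2 = ((3 - 2*s)*(-3*s^4 + 2*s^3 + s^2 + s + 1) - (-s^2 + 3*s + 10)*(-12*s^3 + 6*s^2 + 2*s + 1))/(-3*s^4 + 2*s^3 + s^2 + s + 1)^2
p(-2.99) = 0.03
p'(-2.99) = 0.00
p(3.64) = -0.02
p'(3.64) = 0.03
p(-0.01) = 10.07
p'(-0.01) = -6.92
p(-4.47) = 0.02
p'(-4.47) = 0.01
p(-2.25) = 0.02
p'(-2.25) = -0.05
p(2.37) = -0.19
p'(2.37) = 0.43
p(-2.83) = 0.03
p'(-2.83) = 0.00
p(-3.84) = 0.02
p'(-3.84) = 0.01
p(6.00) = 0.00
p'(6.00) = 0.00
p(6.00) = 0.00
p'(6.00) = 0.00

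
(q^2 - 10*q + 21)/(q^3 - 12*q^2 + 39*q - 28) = (q - 3)/(q^2 - 5*q + 4)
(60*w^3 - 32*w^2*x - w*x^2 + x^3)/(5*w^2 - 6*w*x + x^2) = (-12*w^2 + 4*w*x + x^2)/(-w + x)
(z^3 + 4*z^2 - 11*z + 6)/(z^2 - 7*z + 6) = (z^2 + 5*z - 6)/(z - 6)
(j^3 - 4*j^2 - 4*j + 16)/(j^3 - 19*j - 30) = (j^2 - 6*j + 8)/(j^2 - 2*j - 15)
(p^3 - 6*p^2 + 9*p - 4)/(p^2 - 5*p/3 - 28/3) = 3*(p^2 - 2*p + 1)/(3*p + 7)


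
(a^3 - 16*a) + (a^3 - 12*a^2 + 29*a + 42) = 2*a^3 - 12*a^2 + 13*a + 42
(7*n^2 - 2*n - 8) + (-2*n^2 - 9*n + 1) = 5*n^2 - 11*n - 7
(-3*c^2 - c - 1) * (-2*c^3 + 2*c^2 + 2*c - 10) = 6*c^5 - 4*c^4 - 6*c^3 + 26*c^2 + 8*c + 10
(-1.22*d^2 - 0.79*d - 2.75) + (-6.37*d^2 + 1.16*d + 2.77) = -7.59*d^2 + 0.37*d + 0.02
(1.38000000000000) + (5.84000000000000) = 7.22000000000000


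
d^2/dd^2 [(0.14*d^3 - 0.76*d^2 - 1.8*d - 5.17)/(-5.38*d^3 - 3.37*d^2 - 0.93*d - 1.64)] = (-1.4210854715202e-14*d^7 + 49.072056*d^6 + 316.802376*d^5 + 1983.528528*d^4 + 1425.298484*d^3 + 290.43201*d^2 - 238.424586*d - 49.606574)/(155.720872*d^9 + 292.627884*d^8 + 264.055242*d^7 + 281.847949*d^6 + 224.050341*d^5 + 113.853543*d^4 + 75.054045*d^3 + 31.447164*d^2 + 7.503984*d + 4.410944)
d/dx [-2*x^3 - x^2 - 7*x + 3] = -6*x^2 - 2*x - 7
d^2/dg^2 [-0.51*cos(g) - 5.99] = 0.51*cos(g)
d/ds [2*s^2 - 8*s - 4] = 4*s - 8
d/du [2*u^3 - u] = 6*u^2 - 1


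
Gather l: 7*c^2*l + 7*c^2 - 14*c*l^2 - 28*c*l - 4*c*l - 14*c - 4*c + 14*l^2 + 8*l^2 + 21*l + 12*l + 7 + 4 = 7*c^2 - 18*c + l^2*(22 - 14*c) + l*(7*c^2 - 32*c + 33) + 11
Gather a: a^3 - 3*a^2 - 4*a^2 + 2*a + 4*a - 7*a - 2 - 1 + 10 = a^3 - 7*a^2 - a + 7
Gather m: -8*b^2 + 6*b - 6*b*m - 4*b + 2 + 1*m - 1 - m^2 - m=-8*b^2 - 6*b*m + 2*b - m^2 + 1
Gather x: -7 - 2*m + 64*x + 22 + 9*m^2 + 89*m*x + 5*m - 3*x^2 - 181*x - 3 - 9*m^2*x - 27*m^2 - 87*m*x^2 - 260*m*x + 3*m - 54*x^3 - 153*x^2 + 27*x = -18*m^2 + 6*m - 54*x^3 + x^2*(-87*m - 156) + x*(-9*m^2 - 171*m - 90) + 12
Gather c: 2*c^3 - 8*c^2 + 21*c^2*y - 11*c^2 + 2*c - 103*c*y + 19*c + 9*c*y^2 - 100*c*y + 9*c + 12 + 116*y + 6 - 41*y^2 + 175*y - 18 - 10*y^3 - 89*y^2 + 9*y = 2*c^3 + c^2*(21*y - 19) + c*(9*y^2 - 203*y + 30) - 10*y^3 - 130*y^2 + 300*y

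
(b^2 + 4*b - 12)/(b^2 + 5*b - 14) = (b + 6)/(b + 7)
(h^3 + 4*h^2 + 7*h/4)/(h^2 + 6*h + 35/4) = h*(2*h + 1)/(2*h + 5)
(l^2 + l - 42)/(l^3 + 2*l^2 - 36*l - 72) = (l + 7)/(l^2 + 8*l + 12)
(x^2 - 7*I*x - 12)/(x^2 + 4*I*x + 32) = (x - 3*I)/(x + 8*I)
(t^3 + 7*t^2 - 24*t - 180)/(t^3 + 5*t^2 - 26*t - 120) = (t + 6)/(t + 4)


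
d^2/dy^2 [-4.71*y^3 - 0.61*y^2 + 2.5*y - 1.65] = -28.26*y - 1.22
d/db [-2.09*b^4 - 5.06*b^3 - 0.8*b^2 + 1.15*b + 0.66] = -8.36*b^3 - 15.18*b^2 - 1.6*b + 1.15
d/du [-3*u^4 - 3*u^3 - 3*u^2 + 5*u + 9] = -12*u^3 - 9*u^2 - 6*u + 5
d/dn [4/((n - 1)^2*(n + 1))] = -(12*n + 4)/((n - 1)^3*(n + 1)^2)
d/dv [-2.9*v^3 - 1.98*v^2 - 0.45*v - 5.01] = -8.7*v^2 - 3.96*v - 0.45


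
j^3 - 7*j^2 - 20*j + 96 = (j - 8)*(j - 3)*(j + 4)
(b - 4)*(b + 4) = b^2 - 16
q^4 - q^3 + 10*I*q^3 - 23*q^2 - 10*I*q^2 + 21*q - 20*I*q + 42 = (q - 2)*(q + 1)*(q + 3*I)*(q + 7*I)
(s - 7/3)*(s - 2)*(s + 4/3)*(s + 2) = s^4 - s^3 - 64*s^2/9 + 4*s + 112/9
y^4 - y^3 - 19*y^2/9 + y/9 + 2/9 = (y - 2)*(y - 1/3)*(y + 1/3)*(y + 1)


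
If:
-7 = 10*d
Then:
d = -7/10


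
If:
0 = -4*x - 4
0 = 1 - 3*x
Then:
No Solution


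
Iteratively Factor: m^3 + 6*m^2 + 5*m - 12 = (m + 4)*(m^2 + 2*m - 3) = (m - 1)*(m + 4)*(m + 3)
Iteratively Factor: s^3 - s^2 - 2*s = (s - 2)*(s^2 + s) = s*(s - 2)*(s + 1)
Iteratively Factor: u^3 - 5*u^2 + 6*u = (u)*(u^2 - 5*u + 6) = u*(u - 2)*(u - 3)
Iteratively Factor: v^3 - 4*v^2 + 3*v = (v - 3)*(v^2 - v) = (v - 3)*(v - 1)*(v)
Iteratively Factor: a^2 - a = (a - 1)*(a)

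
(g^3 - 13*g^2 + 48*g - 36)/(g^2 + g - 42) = (g^2 - 7*g + 6)/(g + 7)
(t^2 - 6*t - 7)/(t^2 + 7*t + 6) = (t - 7)/(t + 6)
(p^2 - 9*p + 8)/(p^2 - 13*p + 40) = (p - 1)/(p - 5)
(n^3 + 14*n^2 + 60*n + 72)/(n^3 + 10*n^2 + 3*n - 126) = (n^2 + 8*n + 12)/(n^2 + 4*n - 21)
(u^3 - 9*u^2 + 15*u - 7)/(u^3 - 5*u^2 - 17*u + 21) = (u - 1)/(u + 3)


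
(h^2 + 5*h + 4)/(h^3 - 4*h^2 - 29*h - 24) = (h + 4)/(h^2 - 5*h - 24)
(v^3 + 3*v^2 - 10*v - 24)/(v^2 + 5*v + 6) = (v^2 + v - 12)/(v + 3)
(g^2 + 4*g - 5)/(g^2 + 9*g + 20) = (g - 1)/(g + 4)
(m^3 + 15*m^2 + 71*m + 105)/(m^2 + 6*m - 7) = (m^2 + 8*m + 15)/(m - 1)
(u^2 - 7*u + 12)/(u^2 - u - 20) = (-u^2 + 7*u - 12)/(-u^2 + u + 20)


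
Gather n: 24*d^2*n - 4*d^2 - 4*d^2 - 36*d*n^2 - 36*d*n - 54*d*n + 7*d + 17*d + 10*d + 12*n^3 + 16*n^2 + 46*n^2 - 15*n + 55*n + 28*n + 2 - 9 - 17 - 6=-8*d^2 + 34*d + 12*n^3 + n^2*(62 - 36*d) + n*(24*d^2 - 90*d + 68) - 30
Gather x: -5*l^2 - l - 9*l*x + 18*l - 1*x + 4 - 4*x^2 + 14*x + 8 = -5*l^2 + 17*l - 4*x^2 + x*(13 - 9*l) + 12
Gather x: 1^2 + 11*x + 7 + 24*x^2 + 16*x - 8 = 24*x^2 + 27*x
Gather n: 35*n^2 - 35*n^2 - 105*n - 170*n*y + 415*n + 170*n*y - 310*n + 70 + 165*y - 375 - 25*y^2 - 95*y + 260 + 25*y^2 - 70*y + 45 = 0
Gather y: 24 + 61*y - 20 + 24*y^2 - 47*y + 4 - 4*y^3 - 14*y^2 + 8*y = -4*y^3 + 10*y^2 + 22*y + 8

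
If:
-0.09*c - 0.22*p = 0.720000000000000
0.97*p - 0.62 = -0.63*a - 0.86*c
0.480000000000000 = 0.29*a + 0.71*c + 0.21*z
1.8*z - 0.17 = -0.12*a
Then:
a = 7.77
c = -2.37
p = -2.30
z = -0.42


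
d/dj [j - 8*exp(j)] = 1 - 8*exp(j)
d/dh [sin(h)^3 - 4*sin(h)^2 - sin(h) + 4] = (3*sin(h)^2 - 8*sin(h) - 1)*cos(h)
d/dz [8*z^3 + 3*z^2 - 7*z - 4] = 24*z^2 + 6*z - 7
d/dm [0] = 0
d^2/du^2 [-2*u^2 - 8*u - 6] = -4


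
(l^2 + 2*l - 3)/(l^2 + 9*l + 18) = (l - 1)/(l + 6)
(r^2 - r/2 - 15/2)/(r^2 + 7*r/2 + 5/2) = (r - 3)/(r + 1)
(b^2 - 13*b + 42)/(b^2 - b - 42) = (b - 6)/(b + 6)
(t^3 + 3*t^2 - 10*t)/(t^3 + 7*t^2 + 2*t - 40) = t/(t + 4)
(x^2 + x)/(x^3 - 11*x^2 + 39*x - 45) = x*(x + 1)/(x^3 - 11*x^2 + 39*x - 45)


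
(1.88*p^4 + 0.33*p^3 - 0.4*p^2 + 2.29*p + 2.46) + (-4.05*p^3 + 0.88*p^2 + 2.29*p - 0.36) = 1.88*p^4 - 3.72*p^3 + 0.48*p^2 + 4.58*p + 2.1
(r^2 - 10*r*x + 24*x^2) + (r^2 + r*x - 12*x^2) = 2*r^2 - 9*r*x + 12*x^2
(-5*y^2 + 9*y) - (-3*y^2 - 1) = -2*y^2 + 9*y + 1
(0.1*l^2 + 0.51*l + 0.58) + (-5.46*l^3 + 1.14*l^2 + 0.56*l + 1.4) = -5.46*l^3 + 1.24*l^2 + 1.07*l + 1.98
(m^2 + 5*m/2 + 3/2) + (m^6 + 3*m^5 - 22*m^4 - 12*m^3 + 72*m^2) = m^6 + 3*m^5 - 22*m^4 - 12*m^3 + 73*m^2 + 5*m/2 + 3/2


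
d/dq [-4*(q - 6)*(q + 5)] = 4 - 8*q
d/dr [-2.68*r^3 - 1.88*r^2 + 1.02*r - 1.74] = -8.04*r^2 - 3.76*r + 1.02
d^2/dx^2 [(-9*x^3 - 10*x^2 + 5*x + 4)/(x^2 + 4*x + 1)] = 12*(-15*x^3 - 11*x^2 + x + 5)/(x^6 + 12*x^5 + 51*x^4 + 88*x^3 + 51*x^2 + 12*x + 1)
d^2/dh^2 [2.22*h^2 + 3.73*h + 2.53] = 4.44000000000000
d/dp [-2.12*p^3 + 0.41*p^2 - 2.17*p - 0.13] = -6.36*p^2 + 0.82*p - 2.17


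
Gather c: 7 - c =7 - c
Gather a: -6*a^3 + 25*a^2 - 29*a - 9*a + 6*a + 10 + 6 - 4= -6*a^3 + 25*a^2 - 32*a + 12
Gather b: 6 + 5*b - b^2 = -b^2 + 5*b + 6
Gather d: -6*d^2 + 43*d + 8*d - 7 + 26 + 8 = -6*d^2 + 51*d + 27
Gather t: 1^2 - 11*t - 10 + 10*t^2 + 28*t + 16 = 10*t^2 + 17*t + 7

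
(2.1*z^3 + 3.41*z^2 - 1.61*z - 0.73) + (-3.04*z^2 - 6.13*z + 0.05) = 2.1*z^3 + 0.37*z^2 - 7.74*z - 0.68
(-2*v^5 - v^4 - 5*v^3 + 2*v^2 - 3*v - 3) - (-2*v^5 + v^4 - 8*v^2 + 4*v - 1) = -2*v^4 - 5*v^3 + 10*v^2 - 7*v - 2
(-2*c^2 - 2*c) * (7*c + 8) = -14*c^3 - 30*c^2 - 16*c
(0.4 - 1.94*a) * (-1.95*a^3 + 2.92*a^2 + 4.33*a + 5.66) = 3.783*a^4 - 6.4448*a^3 - 7.2322*a^2 - 9.2484*a + 2.264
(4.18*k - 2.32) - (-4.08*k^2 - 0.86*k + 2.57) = 4.08*k^2 + 5.04*k - 4.89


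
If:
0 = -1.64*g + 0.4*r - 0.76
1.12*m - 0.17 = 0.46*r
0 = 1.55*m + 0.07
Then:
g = -0.58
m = -0.05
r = -0.48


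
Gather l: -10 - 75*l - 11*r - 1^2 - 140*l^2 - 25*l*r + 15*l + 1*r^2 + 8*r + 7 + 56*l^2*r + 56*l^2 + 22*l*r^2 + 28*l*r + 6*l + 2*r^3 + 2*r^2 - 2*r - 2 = l^2*(56*r - 84) + l*(22*r^2 + 3*r - 54) + 2*r^3 + 3*r^2 - 5*r - 6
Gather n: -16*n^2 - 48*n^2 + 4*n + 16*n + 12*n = -64*n^2 + 32*n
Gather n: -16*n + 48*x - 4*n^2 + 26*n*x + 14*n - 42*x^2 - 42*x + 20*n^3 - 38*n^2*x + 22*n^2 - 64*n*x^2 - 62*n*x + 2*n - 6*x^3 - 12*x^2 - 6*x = 20*n^3 + n^2*(18 - 38*x) + n*(-64*x^2 - 36*x) - 6*x^3 - 54*x^2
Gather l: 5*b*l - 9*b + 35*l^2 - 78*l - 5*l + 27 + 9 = -9*b + 35*l^2 + l*(5*b - 83) + 36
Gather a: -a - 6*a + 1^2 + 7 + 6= 14 - 7*a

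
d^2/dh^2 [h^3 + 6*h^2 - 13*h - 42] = 6*h + 12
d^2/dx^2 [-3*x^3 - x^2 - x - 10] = -18*x - 2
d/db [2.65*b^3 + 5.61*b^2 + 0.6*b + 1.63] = 7.95*b^2 + 11.22*b + 0.6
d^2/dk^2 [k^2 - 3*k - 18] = 2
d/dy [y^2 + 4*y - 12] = 2*y + 4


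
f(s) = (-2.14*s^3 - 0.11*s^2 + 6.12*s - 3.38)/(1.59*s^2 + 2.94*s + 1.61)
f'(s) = (-3.18*s - 2.94)*(-2.14*s^3 - 0.11*s^2 + 6.12*s - 3.38)/(1.59*s^2 + 2.94*s + 1.61)^2 + (-6.42*s^2 - 0.22*s + 6.12)/(1.59*s^2 + 2.94*s + 1.61) = (-3.4026*s^4 - 12.5832*s^3 - 20.3904*s^2 + 10.3942*s + 19.7904)/(2.5281*s^4 + 9.3492*s^3 + 13.7634*s^2 + 9.4668*s + 2.5921)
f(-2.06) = 0.98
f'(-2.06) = -7.45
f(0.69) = 0.02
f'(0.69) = 0.64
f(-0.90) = -29.44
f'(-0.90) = 13.55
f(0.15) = -1.18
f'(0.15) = 4.79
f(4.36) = -3.50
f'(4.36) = -1.30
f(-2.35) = 2.70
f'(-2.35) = -4.76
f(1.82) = -0.45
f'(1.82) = -0.95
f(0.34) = -0.50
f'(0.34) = 2.62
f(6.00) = -5.66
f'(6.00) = -1.33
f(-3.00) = 4.94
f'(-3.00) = -2.59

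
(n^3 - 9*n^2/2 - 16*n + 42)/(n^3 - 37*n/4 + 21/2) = 2*(n - 6)/(2*n - 3)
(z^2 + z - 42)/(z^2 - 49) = (z - 6)/(z - 7)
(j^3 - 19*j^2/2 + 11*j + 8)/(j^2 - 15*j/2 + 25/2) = (2*j^3 - 19*j^2 + 22*j + 16)/(2*j^2 - 15*j + 25)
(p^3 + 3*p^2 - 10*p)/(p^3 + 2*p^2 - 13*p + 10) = p/(p - 1)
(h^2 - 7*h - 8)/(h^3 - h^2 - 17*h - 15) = (h - 8)/(h^2 - 2*h - 15)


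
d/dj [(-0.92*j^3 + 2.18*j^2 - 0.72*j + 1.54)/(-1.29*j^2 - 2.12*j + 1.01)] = (1.1868*j^4 + 3.9008*j^3 - 8.338*j^2 + 8.3768*j + 2.5376)/(1.6641*j^4 + 5.4696*j^3 + 1.8886*j^2 - 4.2824*j + 1.0201)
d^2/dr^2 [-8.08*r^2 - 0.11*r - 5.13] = -16.1600000000000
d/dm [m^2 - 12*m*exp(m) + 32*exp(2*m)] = -12*m*exp(m) + 2*m + 64*exp(2*m) - 12*exp(m)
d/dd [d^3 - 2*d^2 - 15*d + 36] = 3*d^2 - 4*d - 15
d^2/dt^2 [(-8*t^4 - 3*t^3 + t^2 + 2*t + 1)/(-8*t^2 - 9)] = 2*(512*t^6 + 1728*t^4 - 344*t^3 + 3912*t^2 + 1161*t - 9)/(512*t^6 + 1728*t^4 + 1944*t^2 + 729)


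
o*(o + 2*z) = o^2 + 2*o*z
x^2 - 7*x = x*(x - 7)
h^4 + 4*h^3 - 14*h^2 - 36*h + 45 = (h - 3)*(h - 1)*(h + 3)*(h + 5)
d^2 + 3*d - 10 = (d - 2)*(d + 5)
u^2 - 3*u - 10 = (u - 5)*(u + 2)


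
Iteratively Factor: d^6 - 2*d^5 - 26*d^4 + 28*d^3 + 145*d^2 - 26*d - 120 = (d + 2)*(d^5 - 4*d^4 - 18*d^3 + 64*d^2 + 17*d - 60) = (d - 3)*(d + 2)*(d^4 - d^3 - 21*d^2 + d + 20) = (d - 3)*(d + 2)*(d + 4)*(d^3 - 5*d^2 - d + 5) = (d - 3)*(d + 1)*(d + 2)*(d + 4)*(d^2 - 6*d + 5) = (d - 3)*(d - 1)*(d + 1)*(d + 2)*(d + 4)*(d - 5)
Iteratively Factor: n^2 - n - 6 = (n - 3)*(n + 2)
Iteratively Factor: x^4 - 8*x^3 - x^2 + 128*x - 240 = (x - 5)*(x^3 - 3*x^2 - 16*x + 48) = (x - 5)*(x + 4)*(x^2 - 7*x + 12) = (x - 5)*(x - 3)*(x + 4)*(x - 4)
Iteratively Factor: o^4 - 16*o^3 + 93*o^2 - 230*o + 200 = (o - 2)*(o^3 - 14*o^2 + 65*o - 100) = (o - 4)*(o - 2)*(o^2 - 10*o + 25) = (o - 5)*(o - 4)*(o - 2)*(o - 5)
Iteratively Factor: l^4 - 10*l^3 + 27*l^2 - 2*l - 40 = (l - 2)*(l^3 - 8*l^2 + 11*l + 20) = (l - 4)*(l - 2)*(l^2 - 4*l - 5) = (l - 5)*(l - 4)*(l - 2)*(l + 1)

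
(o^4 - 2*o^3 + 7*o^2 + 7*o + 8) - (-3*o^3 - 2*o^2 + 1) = o^4 + o^3 + 9*o^2 + 7*o + 7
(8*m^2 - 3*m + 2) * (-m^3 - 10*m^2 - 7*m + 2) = -8*m^5 - 77*m^4 - 28*m^3 + 17*m^2 - 20*m + 4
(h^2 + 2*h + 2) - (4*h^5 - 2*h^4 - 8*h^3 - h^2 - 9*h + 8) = -4*h^5 + 2*h^4 + 8*h^3 + 2*h^2 + 11*h - 6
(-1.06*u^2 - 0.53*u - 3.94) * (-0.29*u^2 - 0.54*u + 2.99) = 0.3074*u^4 + 0.7261*u^3 - 1.7406*u^2 + 0.5429*u - 11.7806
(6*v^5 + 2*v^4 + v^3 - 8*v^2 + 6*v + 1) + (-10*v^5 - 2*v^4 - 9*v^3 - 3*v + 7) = -4*v^5 - 8*v^3 - 8*v^2 + 3*v + 8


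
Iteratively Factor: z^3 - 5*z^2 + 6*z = (z - 3)*(z^2 - 2*z) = z*(z - 3)*(z - 2)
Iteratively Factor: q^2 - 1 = (q + 1)*(q - 1)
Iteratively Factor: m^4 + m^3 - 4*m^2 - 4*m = (m - 2)*(m^3 + 3*m^2 + 2*m) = m*(m - 2)*(m^2 + 3*m + 2) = m*(m - 2)*(m + 1)*(m + 2)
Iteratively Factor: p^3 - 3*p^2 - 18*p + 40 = (p - 2)*(p^2 - p - 20) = (p - 2)*(p + 4)*(p - 5)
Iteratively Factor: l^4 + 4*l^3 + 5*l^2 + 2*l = (l + 1)*(l^3 + 3*l^2 + 2*l) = (l + 1)*(l + 2)*(l^2 + l) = l*(l + 1)*(l + 2)*(l + 1)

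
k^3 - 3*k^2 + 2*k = k*(k - 2)*(k - 1)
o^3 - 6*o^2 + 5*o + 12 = (o - 4)*(o - 3)*(o + 1)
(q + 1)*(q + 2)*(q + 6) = q^3 + 9*q^2 + 20*q + 12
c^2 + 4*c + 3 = (c + 1)*(c + 3)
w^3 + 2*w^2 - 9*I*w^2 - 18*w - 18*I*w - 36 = (w + 2)*(w - 6*I)*(w - 3*I)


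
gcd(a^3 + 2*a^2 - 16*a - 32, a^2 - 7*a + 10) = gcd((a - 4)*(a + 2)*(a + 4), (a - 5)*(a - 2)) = 1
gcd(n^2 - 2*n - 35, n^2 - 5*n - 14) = n - 7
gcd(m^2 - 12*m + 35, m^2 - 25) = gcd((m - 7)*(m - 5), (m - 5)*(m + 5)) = m - 5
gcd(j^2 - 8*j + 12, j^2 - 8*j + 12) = j^2 - 8*j + 12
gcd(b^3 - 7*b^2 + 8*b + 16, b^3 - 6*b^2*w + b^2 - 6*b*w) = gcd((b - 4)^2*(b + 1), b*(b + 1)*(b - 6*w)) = b + 1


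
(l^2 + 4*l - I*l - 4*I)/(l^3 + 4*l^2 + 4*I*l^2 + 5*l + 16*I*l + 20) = 1/(l + 5*I)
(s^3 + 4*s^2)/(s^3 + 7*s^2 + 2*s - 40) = s^2/(s^2 + 3*s - 10)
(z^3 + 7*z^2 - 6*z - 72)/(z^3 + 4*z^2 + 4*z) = (z^3 + 7*z^2 - 6*z - 72)/(z*(z^2 + 4*z + 4))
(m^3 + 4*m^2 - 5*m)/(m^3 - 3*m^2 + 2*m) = (m + 5)/(m - 2)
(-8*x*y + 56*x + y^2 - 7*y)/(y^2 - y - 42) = (-8*x + y)/(y + 6)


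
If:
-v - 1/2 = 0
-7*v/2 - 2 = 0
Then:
No Solution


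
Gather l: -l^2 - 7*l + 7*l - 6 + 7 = 1 - l^2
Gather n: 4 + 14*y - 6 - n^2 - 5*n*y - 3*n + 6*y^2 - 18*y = -n^2 + n*(-5*y - 3) + 6*y^2 - 4*y - 2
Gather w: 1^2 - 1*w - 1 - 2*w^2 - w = -2*w^2 - 2*w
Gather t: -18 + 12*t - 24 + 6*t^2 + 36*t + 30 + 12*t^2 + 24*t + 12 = 18*t^2 + 72*t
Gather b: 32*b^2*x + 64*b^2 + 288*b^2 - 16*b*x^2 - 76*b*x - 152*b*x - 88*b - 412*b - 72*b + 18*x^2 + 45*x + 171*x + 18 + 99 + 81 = b^2*(32*x + 352) + b*(-16*x^2 - 228*x - 572) + 18*x^2 + 216*x + 198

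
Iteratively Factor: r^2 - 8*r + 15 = (r - 3)*(r - 5)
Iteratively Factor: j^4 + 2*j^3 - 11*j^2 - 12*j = (j + 4)*(j^3 - 2*j^2 - 3*j) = j*(j + 4)*(j^2 - 2*j - 3) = j*(j - 3)*(j + 4)*(j + 1)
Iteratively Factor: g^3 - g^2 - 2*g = (g)*(g^2 - g - 2) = g*(g - 2)*(g + 1)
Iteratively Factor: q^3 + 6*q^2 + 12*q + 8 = (q + 2)*(q^2 + 4*q + 4) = (q + 2)^2*(q + 2)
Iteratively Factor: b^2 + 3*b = (b + 3)*(b)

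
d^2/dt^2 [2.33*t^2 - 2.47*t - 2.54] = 4.66000000000000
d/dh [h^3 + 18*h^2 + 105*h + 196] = 3*h^2 + 36*h + 105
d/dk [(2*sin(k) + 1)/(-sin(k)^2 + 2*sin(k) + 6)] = 2*(sin(k)^2 + sin(k) + 5)*cos(k)/(sin(k)^2 - 2*sin(k) - 6)^2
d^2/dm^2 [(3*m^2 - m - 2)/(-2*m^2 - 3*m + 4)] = 4*(11*m^3 - 24*m^2 + 30*m - 1)/(8*m^6 + 36*m^5 + 6*m^4 - 117*m^3 - 12*m^2 + 144*m - 64)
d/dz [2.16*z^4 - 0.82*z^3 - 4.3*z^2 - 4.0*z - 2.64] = 8.64*z^3 - 2.46*z^2 - 8.6*z - 4.0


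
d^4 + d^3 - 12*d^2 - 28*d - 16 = (d - 4)*(d + 1)*(d + 2)^2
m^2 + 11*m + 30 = (m + 5)*(m + 6)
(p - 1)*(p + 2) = p^2 + p - 2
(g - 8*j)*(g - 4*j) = g^2 - 12*g*j + 32*j^2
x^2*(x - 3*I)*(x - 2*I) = x^4 - 5*I*x^3 - 6*x^2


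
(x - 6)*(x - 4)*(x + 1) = x^3 - 9*x^2 + 14*x + 24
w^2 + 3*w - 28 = (w - 4)*(w + 7)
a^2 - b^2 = (a - b)*(a + b)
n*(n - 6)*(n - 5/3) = n^3 - 23*n^2/3 + 10*n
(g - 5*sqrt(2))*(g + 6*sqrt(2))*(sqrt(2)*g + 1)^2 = 2*g^4 + 4*sqrt(2)*g^3 - 115*g^2 - 119*sqrt(2)*g - 60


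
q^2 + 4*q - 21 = (q - 3)*(q + 7)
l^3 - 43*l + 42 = (l - 6)*(l - 1)*(l + 7)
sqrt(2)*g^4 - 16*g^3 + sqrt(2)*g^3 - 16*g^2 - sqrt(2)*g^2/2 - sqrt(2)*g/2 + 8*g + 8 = (g - 8*sqrt(2))*(g - sqrt(2)/2)*(g + sqrt(2)/2)*(sqrt(2)*g + sqrt(2))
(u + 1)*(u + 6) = u^2 + 7*u + 6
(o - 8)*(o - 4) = o^2 - 12*o + 32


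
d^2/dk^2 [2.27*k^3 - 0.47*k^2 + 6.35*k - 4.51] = 13.62*k - 0.94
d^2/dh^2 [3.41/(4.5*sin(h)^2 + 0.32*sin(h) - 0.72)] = (-276.21*sin(h)^4 - 14.7312*sin(h)^3 + 369.772216*sin(h)^2 + 28.676736*sin(h) + 22.795168)/(4.5*sin(h)^2 + 0.32*sin(h) - 0.72)^3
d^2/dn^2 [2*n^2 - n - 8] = 4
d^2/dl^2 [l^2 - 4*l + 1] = 2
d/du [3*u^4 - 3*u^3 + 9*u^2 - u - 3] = 12*u^3 - 9*u^2 + 18*u - 1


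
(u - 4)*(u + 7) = u^2 + 3*u - 28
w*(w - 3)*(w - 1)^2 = w^4 - 5*w^3 + 7*w^2 - 3*w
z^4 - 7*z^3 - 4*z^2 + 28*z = z*(z - 7)*(z - 2)*(z + 2)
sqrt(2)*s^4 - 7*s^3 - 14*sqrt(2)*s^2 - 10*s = s*(s - 5*sqrt(2))*(s + sqrt(2))*(sqrt(2)*s + 1)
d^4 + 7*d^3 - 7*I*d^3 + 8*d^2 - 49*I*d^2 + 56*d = d*(d + 7)*(d - 8*I)*(d + I)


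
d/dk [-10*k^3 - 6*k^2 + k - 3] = -30*k^2 - 12*k + 1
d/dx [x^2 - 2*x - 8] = 2*x - 2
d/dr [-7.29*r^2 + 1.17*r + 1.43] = 1.17 - 14.58*r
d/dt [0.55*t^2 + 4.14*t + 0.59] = 1.1*t + 4.14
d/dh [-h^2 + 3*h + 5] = 3 - 2*h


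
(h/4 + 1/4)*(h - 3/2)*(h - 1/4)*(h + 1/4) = h^4/4 - h^3/8 - 25*h^2/64 + h/128 + 3/128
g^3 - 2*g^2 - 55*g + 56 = (g - 8)*(g - 1)*(g + 7)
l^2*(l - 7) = l^3 - 7*l^2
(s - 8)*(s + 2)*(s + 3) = s^3 - 3*s^2 - 34*s - 48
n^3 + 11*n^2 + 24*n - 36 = (n - 1)*(n + 6)^2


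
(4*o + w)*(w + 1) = 4*o*w + 4*o + w^2 + w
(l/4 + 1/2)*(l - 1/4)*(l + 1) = l^3/4 + 11*l^2/16 + 5*l/16 - 1/8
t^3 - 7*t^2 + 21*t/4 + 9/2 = (t - 6)*(t - 3/2)*(t + 1/2)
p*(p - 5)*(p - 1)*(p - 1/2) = p^4 - 13*p^3/2 + 8*p^2 - 5*p/2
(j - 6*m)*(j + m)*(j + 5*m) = j^3 - 31*j*m^2 - 30*m^3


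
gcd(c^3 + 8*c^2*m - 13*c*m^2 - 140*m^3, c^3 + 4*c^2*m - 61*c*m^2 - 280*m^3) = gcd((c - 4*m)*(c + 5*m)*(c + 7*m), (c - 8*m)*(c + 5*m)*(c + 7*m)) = c^2 + 12*c*m + 35*m^2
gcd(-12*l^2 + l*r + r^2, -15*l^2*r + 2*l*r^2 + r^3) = -3*l + r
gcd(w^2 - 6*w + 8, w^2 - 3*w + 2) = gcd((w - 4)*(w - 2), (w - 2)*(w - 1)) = w - 2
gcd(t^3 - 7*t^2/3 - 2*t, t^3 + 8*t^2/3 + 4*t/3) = t^2 + 2*t/3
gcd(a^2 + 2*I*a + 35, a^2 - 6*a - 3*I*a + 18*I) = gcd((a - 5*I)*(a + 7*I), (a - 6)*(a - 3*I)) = 1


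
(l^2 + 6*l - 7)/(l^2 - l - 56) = (l - 1)/(l - 8)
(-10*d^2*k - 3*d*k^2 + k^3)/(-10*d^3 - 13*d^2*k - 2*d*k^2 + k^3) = k/(d + k)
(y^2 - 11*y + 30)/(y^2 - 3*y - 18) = (y - 5)/(y + 3)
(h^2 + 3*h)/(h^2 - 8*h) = (h + 3)/(h - 8)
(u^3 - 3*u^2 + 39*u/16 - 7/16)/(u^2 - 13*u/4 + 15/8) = (16*u^3 - 48*u^2 + 39*u - 7)/(2*(8*u^2 - 26*u + 15))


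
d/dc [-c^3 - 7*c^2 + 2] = c*(-3*c - 14)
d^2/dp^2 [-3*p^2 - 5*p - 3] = -6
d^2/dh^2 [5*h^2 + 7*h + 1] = 10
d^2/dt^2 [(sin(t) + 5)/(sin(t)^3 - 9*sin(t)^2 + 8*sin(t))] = 2*(-2*sin(t)^3 - 11*sin(t)^2 + 215*sin(t) - 668 - 415/sin(t) + 760/sin(t)^2 - 320/sin(t)^3)/((sin(t) - 8)^3*(sin(t) - 1)^2)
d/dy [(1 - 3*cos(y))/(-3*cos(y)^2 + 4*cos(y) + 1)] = (9*cos(y)^2 - 6*cos(y) + 7)*sin(y)/(3*sin(y)^2 + 4*cos(y) - 2)^2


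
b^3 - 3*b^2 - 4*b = b*(b - 4)*(b + 1)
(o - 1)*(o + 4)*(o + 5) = o^3 + 8*o^2 + 11*o - 20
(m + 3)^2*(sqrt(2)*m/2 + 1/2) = sqrt(2)*m^3/2 + m^2/2 + 3*sqrt(2)*m^2 + 3*m + 9*sqrt(2)*m/2 + 9/2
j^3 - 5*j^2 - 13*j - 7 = (j - 7)*(j + 1)^2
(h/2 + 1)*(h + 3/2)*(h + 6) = h^3/2 + 19*h^2/4 + 12*h + 9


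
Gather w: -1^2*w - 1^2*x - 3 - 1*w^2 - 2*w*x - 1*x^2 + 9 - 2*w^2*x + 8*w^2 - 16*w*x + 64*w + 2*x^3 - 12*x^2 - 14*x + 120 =w^2*(7 - 2*x) + w*(63 - 18*x) + 2*x^3 - 13*x^2 - 15*x + 126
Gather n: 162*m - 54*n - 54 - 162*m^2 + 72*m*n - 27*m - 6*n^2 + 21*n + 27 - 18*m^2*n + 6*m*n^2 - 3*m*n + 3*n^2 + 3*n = -162*m^2 + 135*m + n^2*(6*m - 3) + n*(-18*m^2 + 69*m - 30) - 27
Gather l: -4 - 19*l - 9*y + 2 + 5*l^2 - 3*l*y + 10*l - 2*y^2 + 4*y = 5*l^2 + l*(-3*y - 9) - 2*y^2 - 5*y - 2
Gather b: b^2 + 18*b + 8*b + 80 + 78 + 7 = b^2 + 26*b + 165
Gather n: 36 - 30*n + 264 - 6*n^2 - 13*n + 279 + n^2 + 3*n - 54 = -5*n^2 - 40*n + 525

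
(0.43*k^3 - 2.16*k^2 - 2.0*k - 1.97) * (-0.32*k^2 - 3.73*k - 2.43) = -0.1376*k^5 - 0.9127*k^4 + 7.6519*k^3 + 13.3392*k^2 + 12.2081*k + 4.7871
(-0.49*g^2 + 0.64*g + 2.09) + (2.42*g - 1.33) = -0.49*g^2 + 3.06*g + 0.76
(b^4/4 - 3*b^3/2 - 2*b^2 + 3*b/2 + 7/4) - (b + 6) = b^4/4 - 3*b^3/2 - 2*b^2 + b/2 - 17/4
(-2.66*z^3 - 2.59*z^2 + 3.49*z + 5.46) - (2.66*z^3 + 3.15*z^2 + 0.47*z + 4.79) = -5.32*z^3 - 5.74*z^2 + 3.02*z + 0.67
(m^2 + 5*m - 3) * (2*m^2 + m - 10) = 2*m^4 + 11*m^3 - 11*m^2 - 53*m + 30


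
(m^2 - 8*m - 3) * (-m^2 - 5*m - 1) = -m^4 + 3*m^3 + 42*m^2 + 23*m + 3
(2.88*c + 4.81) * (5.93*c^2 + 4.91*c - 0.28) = 17.0784*c^3 + 42.6641*c^2 + 22.8107*c - 1.3468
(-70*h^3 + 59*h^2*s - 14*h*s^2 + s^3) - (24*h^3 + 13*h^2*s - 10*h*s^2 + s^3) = -94*h^3 + 46*h^2*s - 4*h*s^2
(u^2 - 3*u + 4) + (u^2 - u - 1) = 2*u^2 - 4*u + 3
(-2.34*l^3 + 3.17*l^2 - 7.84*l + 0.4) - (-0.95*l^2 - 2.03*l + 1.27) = -2.34*l^3 + 4.12*l^2 - 5.81*l - 0.87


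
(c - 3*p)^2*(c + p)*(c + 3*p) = c^4 - 2*c^3*p - 12*c^2*p^2 + 18*c*p^3 + 27*p^4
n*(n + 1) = n^2 + n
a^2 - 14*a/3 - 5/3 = (a - 5)*(a + 1/3)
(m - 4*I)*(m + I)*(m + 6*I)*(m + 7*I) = m^4 + 10*I*m^3 + m^2 + 178*I*m - 168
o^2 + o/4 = o*(o + 1/4)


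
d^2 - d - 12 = (d - 4)*(d + 3)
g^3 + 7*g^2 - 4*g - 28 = (g - 2)*(g + 2)*(g + 7)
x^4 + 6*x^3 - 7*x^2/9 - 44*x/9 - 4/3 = (x - 1)*(x + 1/3)*(x + 2/3)*(x + 6)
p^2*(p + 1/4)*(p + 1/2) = p^4 + 3*p^3/4 + p^2/8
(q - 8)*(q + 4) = q^2 - 4*q - 32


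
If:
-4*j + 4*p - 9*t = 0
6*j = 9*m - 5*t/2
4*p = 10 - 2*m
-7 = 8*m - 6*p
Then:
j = 413/484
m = 8/11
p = 47/22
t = 69/121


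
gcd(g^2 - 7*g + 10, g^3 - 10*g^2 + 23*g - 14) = g - 2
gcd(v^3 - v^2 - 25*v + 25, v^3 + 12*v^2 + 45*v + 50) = v + 5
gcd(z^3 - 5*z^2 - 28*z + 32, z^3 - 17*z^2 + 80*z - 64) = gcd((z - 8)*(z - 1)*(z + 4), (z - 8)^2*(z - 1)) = z^2 - 9*z + 8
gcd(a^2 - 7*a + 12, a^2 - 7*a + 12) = a^2 - 7*a + 12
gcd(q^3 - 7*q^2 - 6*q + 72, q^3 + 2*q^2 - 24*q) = q - 4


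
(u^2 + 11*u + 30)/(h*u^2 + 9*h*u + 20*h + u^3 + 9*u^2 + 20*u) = (u + 6)/(h*u + 4*h + u^2 + 4*u)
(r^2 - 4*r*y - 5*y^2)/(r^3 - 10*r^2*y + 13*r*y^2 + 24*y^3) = (r - 5*y)/(r^2 - 11*r*y + 24*y^2)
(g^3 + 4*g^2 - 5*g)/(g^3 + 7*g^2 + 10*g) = (g - 1)/(g + 2)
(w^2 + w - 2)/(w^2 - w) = (w + 2)/w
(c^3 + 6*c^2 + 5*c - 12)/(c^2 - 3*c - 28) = (c^2 + 2*c - 3)/(c - 7)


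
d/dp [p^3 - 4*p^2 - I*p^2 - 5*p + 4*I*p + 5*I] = 3*p^2 - 8*p - 2*I*p - 5 + 4*I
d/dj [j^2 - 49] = 2*j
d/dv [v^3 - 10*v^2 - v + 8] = 3*v^2 - 20*v - 1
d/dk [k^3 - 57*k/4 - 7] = 3*k^2 - 57/4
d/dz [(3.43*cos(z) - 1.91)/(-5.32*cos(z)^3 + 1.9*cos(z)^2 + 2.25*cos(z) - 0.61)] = (-36.4952*cos(z)^3 + 37.0006*cos(z)^2 - 7.258*cos(z) - 2.2052)*sin(z)/(28.3024*cos(z)^6 - 20.216*cos(z)^5 - 20.33*cos(z)^4 + 15.0404*cos(z)^3 + 2.7445*cos(z)^2 - 2.745*cos(z) + 0.3721)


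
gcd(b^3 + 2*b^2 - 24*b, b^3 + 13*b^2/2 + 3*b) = b^2 + 6*b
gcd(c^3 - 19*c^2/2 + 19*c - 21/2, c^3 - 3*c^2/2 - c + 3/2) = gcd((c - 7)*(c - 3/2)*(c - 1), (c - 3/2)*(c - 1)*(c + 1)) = c^2 - 5*c/2 + 3/2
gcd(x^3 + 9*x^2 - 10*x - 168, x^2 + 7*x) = x + 7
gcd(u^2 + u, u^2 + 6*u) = u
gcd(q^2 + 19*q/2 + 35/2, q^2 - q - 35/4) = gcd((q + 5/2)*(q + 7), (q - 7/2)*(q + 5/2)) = q + 5/2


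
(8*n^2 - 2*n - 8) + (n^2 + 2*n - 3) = 9*n^2 - 11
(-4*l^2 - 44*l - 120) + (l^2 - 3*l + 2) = -3*l^2 - 47*l - 118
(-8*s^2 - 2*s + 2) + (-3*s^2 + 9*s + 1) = -11*s^2 + 7*s + 3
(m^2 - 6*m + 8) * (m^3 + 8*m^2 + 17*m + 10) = m^5 + 2*m^4 - 23*m^3 - 28*m^2 + 76*m + 80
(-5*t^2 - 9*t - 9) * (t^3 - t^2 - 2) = -5*t^5 - 4*t^4 + 19*t^2 + 18*t + 18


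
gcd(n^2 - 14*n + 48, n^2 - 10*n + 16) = n - 8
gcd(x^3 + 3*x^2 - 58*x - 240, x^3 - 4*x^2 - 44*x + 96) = x^2 - 2*x - 48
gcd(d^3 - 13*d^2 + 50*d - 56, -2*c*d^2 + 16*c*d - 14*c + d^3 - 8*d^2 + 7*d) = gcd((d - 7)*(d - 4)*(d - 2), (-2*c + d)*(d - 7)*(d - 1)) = d - 7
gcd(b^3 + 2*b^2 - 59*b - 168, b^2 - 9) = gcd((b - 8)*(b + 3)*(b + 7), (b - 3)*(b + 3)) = b + 3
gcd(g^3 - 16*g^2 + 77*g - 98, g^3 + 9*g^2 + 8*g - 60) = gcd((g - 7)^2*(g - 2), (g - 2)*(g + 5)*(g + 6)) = g - 2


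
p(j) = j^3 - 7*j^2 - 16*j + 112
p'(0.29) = -19.81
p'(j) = 3*j^2 - 14*j - 16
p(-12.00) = -2432.00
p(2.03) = 59.04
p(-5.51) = -179.64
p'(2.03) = -32.06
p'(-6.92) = 224.54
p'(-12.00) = 584.00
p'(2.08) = -32.14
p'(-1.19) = 4.91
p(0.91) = 92.40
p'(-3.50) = 69.75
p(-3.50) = 39.38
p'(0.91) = -26.26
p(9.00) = 130.00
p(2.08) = 57.43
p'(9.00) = 101.00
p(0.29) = 106.80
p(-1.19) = 119.44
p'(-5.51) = 152.22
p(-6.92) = -443.86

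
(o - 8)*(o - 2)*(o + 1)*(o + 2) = o^4 - 7*o^3 - 12*o^2 + 28*o + 32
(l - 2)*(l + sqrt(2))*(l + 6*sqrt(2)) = l^3 - 2*l^2 + 7*sqrt(2)*l^2 - 14*sqrt(2)*l + 12*l - 24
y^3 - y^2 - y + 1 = (y - 1)^2*(y + 1)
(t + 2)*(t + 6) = t^2 + 8*t + 12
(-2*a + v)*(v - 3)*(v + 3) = -2*a*v^2 + 18*a + v^3 - 9*v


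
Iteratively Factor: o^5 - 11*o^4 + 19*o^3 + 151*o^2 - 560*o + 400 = (o + 4)*(o^4 - 15*o^3 + 79*o^2 - 165*o + 100) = (o - 1)*(o + 4)*(o^3 - 14*o^2 + 65*o - 100) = (o - 4)*(o - 1)*(o + 4)*(o^2 - 10*o + 25) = (o - 5)*(o - 4)*(o - 1)*(o + 4)*(o - 5)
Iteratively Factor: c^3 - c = (c - 1)*(c^2 + c) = (c - 1)*(c + 1)*(c)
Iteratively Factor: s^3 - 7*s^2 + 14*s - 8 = (s - 2)*(s^2 - 5*s + 4) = (s - 2)*(s - 1)*(s - 4)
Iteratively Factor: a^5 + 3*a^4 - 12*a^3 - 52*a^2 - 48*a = (a + 2)*(a^4 + a^3 - 14*a^2 - 24*a) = (a + 2)*(a + 3)*(a^3 - 2*a^2 - 8*a) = (a + 2)^2*(a + 3)*(a^2 - 4*a) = (a - 4)*(a + 2)^2*(a + 3)*(a)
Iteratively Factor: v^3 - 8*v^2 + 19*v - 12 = (v - 4)*(v^2 - 4*v + 3) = (v - 4)*(v - 3)*(v - 1)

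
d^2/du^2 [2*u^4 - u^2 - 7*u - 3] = 24*u^2 - 2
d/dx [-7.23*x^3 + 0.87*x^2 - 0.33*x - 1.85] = -21.69*x^2 + 1.74*x - 0.33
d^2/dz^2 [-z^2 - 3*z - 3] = -2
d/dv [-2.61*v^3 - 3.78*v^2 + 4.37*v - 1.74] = -7.83*v^2 - 7.56*v + 4.37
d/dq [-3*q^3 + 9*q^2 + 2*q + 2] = -9*q^2 + 18*q + 2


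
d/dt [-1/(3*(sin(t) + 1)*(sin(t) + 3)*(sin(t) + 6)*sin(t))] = 2*(2*sin(t)^3 + 15*sin(t)^2 + 27*sin(t) + 9)*cos(t)/(3*(sin(t) + 1)^2*(sin(t) + 3)^2*(sin(t) + 6)^2*sin(t)^2)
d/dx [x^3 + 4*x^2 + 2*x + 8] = 3*x^2 + 8*x + 2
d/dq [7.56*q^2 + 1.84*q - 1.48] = 15.12*q + 1.84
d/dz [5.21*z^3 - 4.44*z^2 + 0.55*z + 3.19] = 15.63*z^2 - 8.88*z + 0.55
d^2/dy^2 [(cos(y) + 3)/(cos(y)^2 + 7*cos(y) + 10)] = (-9*(1 - cos(2*y))^2*cos(y) - 5*(1 - cos(2*y))^2 + 703*cos(y) + 102*cos(2*y) - 9*cos(3*y) + 2*cos(5*y) + 498)/(4*(cos(y) + 2)^3*(cos(y) + 5)^3)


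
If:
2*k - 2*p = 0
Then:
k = p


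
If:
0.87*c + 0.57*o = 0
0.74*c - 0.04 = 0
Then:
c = 0.05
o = -0.08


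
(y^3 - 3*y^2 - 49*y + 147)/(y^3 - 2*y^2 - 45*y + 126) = (y - 7)/(y - 6)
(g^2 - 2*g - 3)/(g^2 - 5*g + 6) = (g + 1)/(g - 2)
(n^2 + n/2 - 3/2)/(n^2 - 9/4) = 2*(n - 1)/(2*n - 3)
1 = 1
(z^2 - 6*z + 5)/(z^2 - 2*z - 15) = (z - 1)/(z + 3)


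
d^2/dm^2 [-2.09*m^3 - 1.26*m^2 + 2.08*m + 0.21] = -12.54*m - 2.52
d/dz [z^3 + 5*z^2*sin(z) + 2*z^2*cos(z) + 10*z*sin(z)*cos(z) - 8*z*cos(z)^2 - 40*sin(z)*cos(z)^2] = -2*z^2*sin(z) + 5*z^2*cos(z) + 3*z^2 + 10*z*sin(z) + 8*z*sin(2*z) + 4*z*cos(z) + 10*z*cos(2*z) + 5*sin(2*z) - 10*cos(z) - 4*cos(2*z) - 30*cos(3*z) - 4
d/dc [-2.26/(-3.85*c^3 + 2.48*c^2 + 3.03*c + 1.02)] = (-26.103*c^2 + 11.2096*c + 6.8478)/(-3.85*c^3 + 2.48*c^2 + 3.03*c + 1.02)^2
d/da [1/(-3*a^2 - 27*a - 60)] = (2*a + 9)/(3*(a^2 + 9*a + 20)^2)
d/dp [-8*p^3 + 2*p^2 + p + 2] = -24*p^2 + 4*p + 1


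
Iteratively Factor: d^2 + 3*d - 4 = (d + 4)*(d - 1)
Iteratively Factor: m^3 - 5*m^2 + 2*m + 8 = (m - 4)*(m^2 - m - 2) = (m - 4)*(m - 2)*(m + 1)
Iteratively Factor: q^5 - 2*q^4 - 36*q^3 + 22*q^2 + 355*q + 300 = (q - 5)*(q^4 + 3*q^3 - 21*q^2 - 83*q - 60) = (q - 5)*(q + 1)*(q^3 + 2*q^2 - 23*q - 60) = (q - 5)*(q + 1)*(q + 4)*(q^2 - 2*q - 15) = (q - 5)^2*(q + 1)*(q + 4)*(q + 3)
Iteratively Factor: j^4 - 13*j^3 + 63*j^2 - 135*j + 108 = (j - 4)*(j^3 - 9*j^2 + 27*j - 27) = (j - 4)*(j - 3)*(j^2 - 6*j + 9) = (j - 4)*(j - 3)^2*(j - 3)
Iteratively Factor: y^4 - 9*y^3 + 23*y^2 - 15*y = (y)*(y^3 - 9*y^2 + 23*y - 15) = y*(y - 3)*(y^2 - 6*y + 5) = y*(y - 3)*(y - 1)*(y - 5)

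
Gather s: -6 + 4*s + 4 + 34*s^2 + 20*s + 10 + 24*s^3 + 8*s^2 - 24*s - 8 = 24*s^3 + 42*s^2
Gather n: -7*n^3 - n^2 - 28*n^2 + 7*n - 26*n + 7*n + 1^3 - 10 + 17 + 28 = -7*n^3 - 29*n^2 - 12*n + 36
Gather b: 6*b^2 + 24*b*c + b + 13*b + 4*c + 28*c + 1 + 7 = 6*b^2 + b*(24*c + 14) + 32*c + 8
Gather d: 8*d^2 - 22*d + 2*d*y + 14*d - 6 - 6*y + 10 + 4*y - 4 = 8*d^2 + d*(2*y - 8) - 2*y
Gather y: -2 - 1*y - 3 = -y - 5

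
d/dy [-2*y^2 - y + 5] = -4*y - 1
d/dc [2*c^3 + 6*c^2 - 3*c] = 6*c^2 + 12*c - 3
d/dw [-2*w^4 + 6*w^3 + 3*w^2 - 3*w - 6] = -8*w^3 + 18*w^2 + 6*w - 3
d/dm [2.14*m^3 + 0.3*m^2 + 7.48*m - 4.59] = 6.42*m^2 + 0.6*m + 7.48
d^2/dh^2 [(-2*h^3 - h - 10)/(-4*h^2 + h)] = 4*(9*h^3 + 240*h^2 - 60*h + 5)/(h^3*(64*h^3 - 48*h^2 + 12*h - 1))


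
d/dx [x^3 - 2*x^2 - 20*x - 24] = 3*x^2 - 4*x - 20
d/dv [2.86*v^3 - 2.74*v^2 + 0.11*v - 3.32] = 8.58*v^2 - 5.48*v + 0.11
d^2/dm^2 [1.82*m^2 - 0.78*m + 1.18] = 3.64000000000000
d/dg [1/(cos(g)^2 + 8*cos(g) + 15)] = 2*(cos(g) + 4)*sin(g)/(cos(g)^2 + 8*cos(g) + 15)^2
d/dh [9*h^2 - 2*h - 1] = 18*h - 2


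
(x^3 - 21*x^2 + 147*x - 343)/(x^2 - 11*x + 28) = (x^2 - 14*x + 49)/(x - 4)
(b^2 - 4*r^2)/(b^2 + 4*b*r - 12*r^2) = (b + 2*r)/(b + 6*r)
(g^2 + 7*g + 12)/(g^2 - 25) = (g^2 + 7*g + 12)/(g^2 - 25)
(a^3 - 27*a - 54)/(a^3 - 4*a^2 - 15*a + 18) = (a + 3)/(a - 1)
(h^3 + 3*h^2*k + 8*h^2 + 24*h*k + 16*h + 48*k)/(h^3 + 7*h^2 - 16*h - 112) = (h^2 + 3*h*k + 4*h + 12*k)/(h^2 + 3*h - 28)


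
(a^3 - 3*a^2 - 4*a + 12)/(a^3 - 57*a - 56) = (-a^3 + 3*a^2 + 4*a - 12)/(-a^3 + 57*a + 56)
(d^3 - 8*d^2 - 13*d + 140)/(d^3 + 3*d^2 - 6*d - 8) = (d^2 - 12*d + 35)/(d^2 - d - 2)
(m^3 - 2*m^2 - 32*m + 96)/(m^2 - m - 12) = (m^2 + 2*m - 24)/(m + 3)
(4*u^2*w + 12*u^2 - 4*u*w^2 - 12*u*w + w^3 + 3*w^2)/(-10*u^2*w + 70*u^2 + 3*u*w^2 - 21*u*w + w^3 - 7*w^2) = (-2*u*w - 6*u + w^2 + 3*w)/(5*u*w - 35*u + w^2 - 7*w)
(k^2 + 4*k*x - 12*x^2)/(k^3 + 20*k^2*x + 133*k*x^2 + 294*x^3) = (k - 2*x)/(k^2 + 14*k*x + 49*x^2)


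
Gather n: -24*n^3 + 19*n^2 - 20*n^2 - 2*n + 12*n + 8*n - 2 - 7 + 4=-24*n^3 - n^2 + 18*n - 5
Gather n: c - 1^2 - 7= c - 8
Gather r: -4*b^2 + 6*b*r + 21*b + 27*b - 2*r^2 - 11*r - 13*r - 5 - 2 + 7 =-4*b^2 + 48*b - 2*r^2 + r*(6*b - 24)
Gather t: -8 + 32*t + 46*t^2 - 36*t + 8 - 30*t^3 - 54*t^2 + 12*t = -30*t^3 - 8*t^2 + 8*t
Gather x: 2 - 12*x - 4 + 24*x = 12*x - 2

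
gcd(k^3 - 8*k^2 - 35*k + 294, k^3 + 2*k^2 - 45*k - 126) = k^2 - k - 42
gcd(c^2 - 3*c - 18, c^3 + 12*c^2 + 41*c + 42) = c + 3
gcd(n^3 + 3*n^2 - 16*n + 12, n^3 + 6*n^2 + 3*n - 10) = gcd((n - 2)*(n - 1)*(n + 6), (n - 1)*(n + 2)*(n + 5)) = n - 1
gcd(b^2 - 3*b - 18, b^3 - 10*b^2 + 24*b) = b - 6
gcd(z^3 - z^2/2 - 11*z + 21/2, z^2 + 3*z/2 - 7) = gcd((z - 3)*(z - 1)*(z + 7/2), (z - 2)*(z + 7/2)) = z + 7/2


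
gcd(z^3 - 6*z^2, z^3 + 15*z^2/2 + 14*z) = z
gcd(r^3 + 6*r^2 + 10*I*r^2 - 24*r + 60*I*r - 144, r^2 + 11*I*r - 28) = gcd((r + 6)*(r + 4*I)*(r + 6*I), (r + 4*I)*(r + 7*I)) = r + 4*I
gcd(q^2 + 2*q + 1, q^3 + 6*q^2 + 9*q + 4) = q^2 + 2*q + 1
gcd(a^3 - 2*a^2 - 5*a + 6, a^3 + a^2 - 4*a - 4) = a + 2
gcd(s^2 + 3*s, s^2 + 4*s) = s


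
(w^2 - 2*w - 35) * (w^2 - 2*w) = w^4 - 4*w^3 - 31*w^2 + 70*w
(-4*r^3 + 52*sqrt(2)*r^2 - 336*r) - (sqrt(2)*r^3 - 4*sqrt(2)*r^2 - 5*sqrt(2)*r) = -4*r^3 - sqrt(2)*r^3 + 56*sqrt(2)*r^2 - 336*r + 5*sqrt(2)*r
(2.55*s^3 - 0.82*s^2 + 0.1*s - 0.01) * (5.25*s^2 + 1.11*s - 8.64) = 13.3875*s^5 - 1.4745*s^4 - 22.4172*s^3 + 7.1433*s^2 - 0.8751*s + 0.0864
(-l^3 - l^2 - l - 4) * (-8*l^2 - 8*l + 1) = 8*l^5 + 16*l^4 + 15*l^3 + 39*l^2 + 31*l - 4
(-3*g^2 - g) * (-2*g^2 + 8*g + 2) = 6*g^4 - 22*g^3 - 14*g^2 - 2*g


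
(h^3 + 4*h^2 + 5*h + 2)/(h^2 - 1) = (h^2 + 3*h + 2)/(h - 1)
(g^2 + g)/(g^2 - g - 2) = g/(g - 2)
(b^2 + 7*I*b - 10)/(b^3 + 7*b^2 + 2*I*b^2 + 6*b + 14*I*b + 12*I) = (b + 5*I)/(b^2 + 7*b + 6)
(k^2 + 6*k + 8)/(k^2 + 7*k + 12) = (k + 2)/(k + 3)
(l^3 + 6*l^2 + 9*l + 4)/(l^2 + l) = l + 5 + 4/l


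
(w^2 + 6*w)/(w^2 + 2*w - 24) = w/(w - 4)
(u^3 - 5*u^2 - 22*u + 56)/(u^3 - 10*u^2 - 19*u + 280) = (u^2 + 2*u - 8)/(u^2 - 3*u - 40)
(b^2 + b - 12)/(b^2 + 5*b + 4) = (b - 3)/(b + 1)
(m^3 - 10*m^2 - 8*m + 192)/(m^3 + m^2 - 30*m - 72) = (m - 8)/(m + 3)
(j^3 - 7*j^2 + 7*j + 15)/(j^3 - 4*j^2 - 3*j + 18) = (j^2 - 4*j - 5)/(j^2 - j - 6)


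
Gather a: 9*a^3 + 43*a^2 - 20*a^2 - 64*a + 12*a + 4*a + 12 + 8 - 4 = 9*a^3 + 23*a^2 - 48*a + 16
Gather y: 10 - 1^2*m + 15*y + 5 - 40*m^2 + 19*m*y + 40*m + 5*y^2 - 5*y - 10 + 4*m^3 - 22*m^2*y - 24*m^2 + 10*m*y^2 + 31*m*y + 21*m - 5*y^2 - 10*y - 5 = 4*m^3 - 64*m^2 + 10*m*y^2 + 60*m + y*(-22*m^2 + 50*m)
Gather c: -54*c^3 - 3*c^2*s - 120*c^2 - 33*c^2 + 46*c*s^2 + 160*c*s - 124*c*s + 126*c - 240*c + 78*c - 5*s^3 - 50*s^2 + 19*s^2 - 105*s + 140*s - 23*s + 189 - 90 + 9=-54*c^3 + c^2*(-3*s - 153) + c*(46*s^2 + 36*s - 36) - 5*s^3 - 31*s^2 + 12*s + 108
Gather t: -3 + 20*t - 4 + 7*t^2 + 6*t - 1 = 7*t^2 + 26*t - 8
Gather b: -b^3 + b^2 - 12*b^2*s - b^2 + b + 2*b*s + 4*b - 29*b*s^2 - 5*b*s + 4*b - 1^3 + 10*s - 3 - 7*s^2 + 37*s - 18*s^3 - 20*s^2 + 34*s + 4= -b^3 - 12*b^2*s + b*(-29*s^2 - 3*s + 9) - 18*s^3 - 27*s^2 + 81*s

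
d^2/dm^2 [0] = 0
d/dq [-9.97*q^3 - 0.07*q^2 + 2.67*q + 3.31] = -29.91*q^2 - 0.14*q + 2.67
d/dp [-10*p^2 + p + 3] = 1 - 20*p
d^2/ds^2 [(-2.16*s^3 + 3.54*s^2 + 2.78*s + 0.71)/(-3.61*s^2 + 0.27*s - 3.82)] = (-2.8421709430404e-14*s^5 - 5.6843418860808e-14*s^4 - 138.618088*s^3 + 224.020158*s^2 + 423.290262*s - 89.57021)/(47.045881*s^6 - 10.556001*s^5 + 150.137373*s^4 - 22.359807*s^3 + 158.871126*s^2 - 11.819844*s + 55.742968)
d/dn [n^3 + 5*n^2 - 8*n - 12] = 3*n^2 + 10*n - 8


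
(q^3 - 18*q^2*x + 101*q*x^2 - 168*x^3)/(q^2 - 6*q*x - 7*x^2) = (q^2 - 11*q*x + 24*x^2)/(q + x)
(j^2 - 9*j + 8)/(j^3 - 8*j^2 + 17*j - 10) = (j - 8)/(j^2 - 7*j + 10)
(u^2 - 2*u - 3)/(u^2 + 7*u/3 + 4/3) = 3*(u - 3)/(3*u + 4)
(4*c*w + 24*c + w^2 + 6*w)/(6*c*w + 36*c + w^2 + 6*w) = (4*c + w)/(6*c + w)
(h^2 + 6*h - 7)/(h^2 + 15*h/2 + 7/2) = 2*(h - 1)/(2*h + 1)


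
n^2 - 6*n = n*(n - 6)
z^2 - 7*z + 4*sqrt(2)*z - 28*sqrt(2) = (z - 7)*(z + 4*sqrt(2))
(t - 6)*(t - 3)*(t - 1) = t^3 - 10*t^2 + 27*t - 18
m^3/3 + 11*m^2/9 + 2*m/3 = m*(m/3 + 1)*(m + 2/3)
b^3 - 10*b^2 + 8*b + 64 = (b - 8)*(b - 4)*(b + 2)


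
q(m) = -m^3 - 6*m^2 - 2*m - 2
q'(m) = -3*m^2 - 12*m - 2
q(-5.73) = 0.60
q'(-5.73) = -31.74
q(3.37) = -115.15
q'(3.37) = -76.51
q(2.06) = -40.32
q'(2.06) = -39.45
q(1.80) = -30.87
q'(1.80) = -33.32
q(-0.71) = -3.25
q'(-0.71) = 5.01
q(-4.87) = -19.06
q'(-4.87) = -14.71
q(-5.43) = -7.95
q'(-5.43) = -25.29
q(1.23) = -15.40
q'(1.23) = -21.30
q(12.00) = -2618.00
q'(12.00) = -578.00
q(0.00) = -2.00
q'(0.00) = -2.00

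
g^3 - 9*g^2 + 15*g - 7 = (g - 7)*(g - 1)^2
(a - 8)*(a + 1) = a^2 - 7*a - 8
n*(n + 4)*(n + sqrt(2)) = n^3 + sqrt(2)*n^2 + 4*n^2 + 4*sqrt(2)*n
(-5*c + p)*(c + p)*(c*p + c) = -5*c^3*p - 5*c^3 - 4*c^2*p^2 - 4*c^2*p + c*p^3 + c*p^2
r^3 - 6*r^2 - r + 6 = (r - 6)*(r - 1)*(r + 1)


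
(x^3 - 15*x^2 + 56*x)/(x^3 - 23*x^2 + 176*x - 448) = x/(x - 8)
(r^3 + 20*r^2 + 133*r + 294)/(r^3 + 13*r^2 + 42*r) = (r + 7)/r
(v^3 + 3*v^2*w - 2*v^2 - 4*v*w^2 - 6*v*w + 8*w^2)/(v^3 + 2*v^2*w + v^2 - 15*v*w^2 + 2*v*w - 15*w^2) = (v^3 + 3*v^2*w - 2*v^2 - 4*v*w^2 - 6*v*w + 8*w^2)/(v^3 + 2*v^2*w + v^2 - 15*v*w^2 + 2*v*w - 15*w^2)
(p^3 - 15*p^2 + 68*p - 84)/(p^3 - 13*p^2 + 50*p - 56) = (p - 6)/(p - 4)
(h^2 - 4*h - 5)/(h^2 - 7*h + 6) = (h^2 - 4*h - 5)/(h^2 - 7*h + 6)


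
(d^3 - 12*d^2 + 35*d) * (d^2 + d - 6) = d^5 - 11*d^4 + 17*d^3 + 107*d^2 - 210*d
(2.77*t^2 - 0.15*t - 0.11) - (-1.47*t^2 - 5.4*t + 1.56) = 4.24*t^2 + 5.25*t - 1.67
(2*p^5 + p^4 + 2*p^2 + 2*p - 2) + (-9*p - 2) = 2*p^5 + p^4 + 2*p^2 - 7*p - 4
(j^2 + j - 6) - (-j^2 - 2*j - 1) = 2*j^2 + 3*j - 5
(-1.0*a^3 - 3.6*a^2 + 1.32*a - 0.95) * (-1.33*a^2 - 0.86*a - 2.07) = 1.33*a^5 + 5.648*a^4 + 3.4104*a^3 + 7.5803*a^2 - 1.9154*a + 1.9665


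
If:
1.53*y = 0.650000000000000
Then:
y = 0.42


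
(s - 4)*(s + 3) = s^2 - s - 12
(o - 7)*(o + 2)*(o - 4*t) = o^3 - 4*o^2*t - 5*o^2 + 20*o*t - 14*o + 56*t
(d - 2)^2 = d^2 - 4*d + 4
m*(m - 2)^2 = m^3 - 4*m^2 + 4*m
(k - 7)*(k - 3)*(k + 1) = k^3 - 9*k^2 + 11*k + 21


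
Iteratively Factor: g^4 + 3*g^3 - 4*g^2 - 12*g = (g)*(g^3 + 3*g^2 - 4*g - 12) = g*(g + 3)*(g^2 - 4) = g*(g + 2)*(g + 3)*(g - 2)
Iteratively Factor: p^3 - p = (p + 1)*(p^2 - p) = (p - 1)*(p + 1)*(p)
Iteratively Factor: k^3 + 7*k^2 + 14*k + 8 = (k + 4)*(k^2 + 3*k + 2) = (k + 1)*(k + 4)*(k + 2)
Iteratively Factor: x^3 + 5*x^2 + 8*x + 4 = (x + 2)*(x^2 + 3*x + 2) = (x + 2)^2*(x + 1)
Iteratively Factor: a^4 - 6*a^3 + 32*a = (a - 4)*(a^3 - 2*a^2 - 8*a) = a*(a - 4)*(a^2 - 2*a - 8) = a*(a - 4)*(a + 2)*(a - 4)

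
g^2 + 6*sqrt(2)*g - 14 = (g - sqrt(2))*(g + 7*sqrt(2))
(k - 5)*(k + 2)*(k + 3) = k^3 - 19*k - 30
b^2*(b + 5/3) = b^3 + 5*b^2/3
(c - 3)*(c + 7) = c^2 + 4*c - 21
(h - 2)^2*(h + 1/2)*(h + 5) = h^4 + 3*h^3/2 - 31*h^2/2 + 12*h + 10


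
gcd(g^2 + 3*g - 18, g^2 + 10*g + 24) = g + 6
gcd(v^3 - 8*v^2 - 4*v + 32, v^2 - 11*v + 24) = v - 8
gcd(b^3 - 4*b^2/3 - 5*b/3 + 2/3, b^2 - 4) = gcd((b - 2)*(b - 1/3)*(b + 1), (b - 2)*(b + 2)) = b - 2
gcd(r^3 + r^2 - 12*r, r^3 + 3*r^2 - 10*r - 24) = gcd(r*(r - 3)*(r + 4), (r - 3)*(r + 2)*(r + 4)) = r^2 + r - 12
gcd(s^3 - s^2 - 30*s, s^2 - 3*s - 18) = s - 6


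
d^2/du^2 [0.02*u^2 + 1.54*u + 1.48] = 0.0400000000000000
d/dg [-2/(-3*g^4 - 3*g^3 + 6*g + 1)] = 6*(-4*g^3 - 3*g^2 + 2)/(3*g^4 + 3*g^3 - 6*g - 1)^2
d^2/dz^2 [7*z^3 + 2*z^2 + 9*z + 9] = 42*z + 4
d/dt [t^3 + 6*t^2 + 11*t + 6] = 3*t^2 + 12*t + 11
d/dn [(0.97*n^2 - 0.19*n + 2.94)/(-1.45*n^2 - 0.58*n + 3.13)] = (-0.8381*n^2 + 14.5982*n + 1.1105)/(2.1025*n^4 + 1.682*n^3 - 8.7406*n^2 - 3.6308*n + 9.7969)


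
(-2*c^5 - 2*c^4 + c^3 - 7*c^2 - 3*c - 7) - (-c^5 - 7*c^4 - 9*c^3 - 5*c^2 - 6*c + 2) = -c^5 + 5*c^4 + 10*c^3 - 2*c^2 + 3*c - 9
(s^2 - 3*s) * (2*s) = 2*s^3 - 6*s^2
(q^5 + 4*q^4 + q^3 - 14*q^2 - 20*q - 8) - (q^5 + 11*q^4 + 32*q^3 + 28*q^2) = -7*q^4 - 31*q^3 - 42*q^2 - 20*q - 8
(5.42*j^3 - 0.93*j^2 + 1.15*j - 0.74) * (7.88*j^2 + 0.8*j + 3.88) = 42.7096*j^5 - 2.9924*j^4 + 29.3476*j^3 - 8.5196*j^2 + 3.87*j - 2.8712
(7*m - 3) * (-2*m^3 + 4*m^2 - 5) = -14*m^4 + 34*m^3 - 12*m^2 - 35*m + 15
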